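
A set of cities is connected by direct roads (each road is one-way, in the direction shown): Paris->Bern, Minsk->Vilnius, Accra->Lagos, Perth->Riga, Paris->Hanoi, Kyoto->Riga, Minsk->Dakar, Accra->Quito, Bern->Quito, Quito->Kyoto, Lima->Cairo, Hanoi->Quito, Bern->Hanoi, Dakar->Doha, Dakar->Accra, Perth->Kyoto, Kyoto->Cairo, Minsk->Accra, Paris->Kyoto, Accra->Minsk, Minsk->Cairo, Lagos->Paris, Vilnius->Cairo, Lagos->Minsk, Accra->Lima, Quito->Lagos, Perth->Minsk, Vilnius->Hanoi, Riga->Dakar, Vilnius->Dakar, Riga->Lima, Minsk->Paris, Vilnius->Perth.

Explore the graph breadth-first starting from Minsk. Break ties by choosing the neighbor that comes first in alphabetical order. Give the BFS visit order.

Minsk Accra Cairo Dakar Paris Vilnius Lagos Lima Quito Doha Bern Hanoi Kyoto Perth Riga

Visit Minsk; enqueue Accra, Cairo, Dakar, Paris, Vilnius → queue [Accra, Cairo, Dakar, Paris, Vilnius]
Visit Accra; enqueue Lagos, Lima, Quito → queue [Cairo, Dakar, Paris, Vilnius, Lagos, Lima, Quito]
Visit Cairo → queue [Dakar, Paris, Vilnius, Lagos, Lima, Quito]
Visit Dakar; enqueue Doha → queue [Paris, Vilnius, Lagos, Lima, Quito, Doha]
Visit Paris; enqueue Bern, Hanoi, Kyoto → queue [Vilnius, Lagos, Lima, Quito, Doha, Bern, Hanoi, Kyoto]
Visit Vilnius; enqueue Perth → queue [Lagos, Lima, Quito, Doha, Bern, Hanoi, Kyoto, Perth]
Visit Lagos → queue [Lima, Quito, Doha, Bern, Hanoi, Kyoto, Perth]
Visit Lima → queue [Quito, Doha, Bern, Hanoi, Kyoto, Perth]
Visit Quito → queue [Doha, Bern, Hanoi, Kyoto, Perth]
Visit Doha → queue [Bern, Hanoi, Kyoto, Perth]
Visit Bern → queue [Hanoi, Kyoto, Perth]
Visit Hanoi → queue [Kyoto, Perth]
Visit Kyoto; enqueue Riga → queue [Perth, Riga]
Visit Perth → queue [Riga]
Visit Riga → queue []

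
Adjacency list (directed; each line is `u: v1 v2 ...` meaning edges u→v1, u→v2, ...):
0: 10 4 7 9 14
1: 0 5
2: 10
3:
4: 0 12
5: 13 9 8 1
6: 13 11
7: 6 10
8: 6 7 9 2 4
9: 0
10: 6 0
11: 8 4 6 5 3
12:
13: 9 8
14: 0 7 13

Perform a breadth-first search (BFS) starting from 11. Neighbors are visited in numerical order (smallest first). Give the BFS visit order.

11, 3, 4, 5, 6, 8, 0, 12, 1, 9, 13, 2, 7, 10, 14

Visit 11; enqueue 3, 4, 5, 6, 8 → queue [3, 4, 5, 6, 8]
Visit 3 → queue [4, 5, 6, 8]
Visit 4; enqueue 0, 12 → queue [5, 6, 8, 0, 12]
Visit 5; enqueue 1, 9, 13 → queue [6, 8, 0, 12, 1, 9, 13]
Visit 6 → queue [8, 0, 12, 1, 9, 13]
Visit 8; enqueue 2, 7 → queue [0, 12, 1, 9, 13, 2, 7]
Visit 0; enqueue 10, 14 → queue [12, 1, 9, 13, 2, 7, 10, 14]
Visit 12 → queue [1, 9, 13, 2, 7, 10, 14]
Visit 1 → queue [9, 13, 2, 7, 10, 14]
Visit 9 → queue [13, 2, 7, 10, 14]
Visit 13 → queue [2, 7, 10, 14]
Visit 2 → queue [7, 10, 14]
Visit 7 → queue [10, 14]
Visit 10 → queue [14]
Visit 14 → queue []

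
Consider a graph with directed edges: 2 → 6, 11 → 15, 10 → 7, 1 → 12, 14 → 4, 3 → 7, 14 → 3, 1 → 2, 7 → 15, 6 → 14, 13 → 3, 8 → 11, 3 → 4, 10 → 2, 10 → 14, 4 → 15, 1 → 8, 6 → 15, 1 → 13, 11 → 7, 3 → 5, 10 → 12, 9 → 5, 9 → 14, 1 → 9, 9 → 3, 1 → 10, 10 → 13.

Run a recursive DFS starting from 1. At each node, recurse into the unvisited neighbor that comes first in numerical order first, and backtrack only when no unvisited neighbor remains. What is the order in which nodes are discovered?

1, 2, 6, 14, 3, 4, 15, 5, 7, 8, 11, 9, 10, 12, 13

Visit 1
1 → 2
2 → 6
6 → 14
14 → 3
3 → 4
4 → 15
3 → 5
3 → 7
1 → 8
8 → 11
1 → 9
1 → 10
10 → 12
10 → 13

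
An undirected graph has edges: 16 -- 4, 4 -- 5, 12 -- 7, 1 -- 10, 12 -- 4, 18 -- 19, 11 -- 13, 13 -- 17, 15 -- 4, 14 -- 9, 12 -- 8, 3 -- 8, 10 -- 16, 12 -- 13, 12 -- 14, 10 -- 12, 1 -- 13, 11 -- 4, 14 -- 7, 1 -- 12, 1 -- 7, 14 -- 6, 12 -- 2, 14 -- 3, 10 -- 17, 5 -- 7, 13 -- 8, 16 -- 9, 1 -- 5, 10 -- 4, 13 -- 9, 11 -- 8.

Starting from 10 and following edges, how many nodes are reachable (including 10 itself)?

BFS from 10 visits: 10, 1, 4, 12, 16, 17, 5, 7, 13, 11, 15, 2, 8, 14, 9, 3, 6
Reachable nodes: 17 of 19 total.

17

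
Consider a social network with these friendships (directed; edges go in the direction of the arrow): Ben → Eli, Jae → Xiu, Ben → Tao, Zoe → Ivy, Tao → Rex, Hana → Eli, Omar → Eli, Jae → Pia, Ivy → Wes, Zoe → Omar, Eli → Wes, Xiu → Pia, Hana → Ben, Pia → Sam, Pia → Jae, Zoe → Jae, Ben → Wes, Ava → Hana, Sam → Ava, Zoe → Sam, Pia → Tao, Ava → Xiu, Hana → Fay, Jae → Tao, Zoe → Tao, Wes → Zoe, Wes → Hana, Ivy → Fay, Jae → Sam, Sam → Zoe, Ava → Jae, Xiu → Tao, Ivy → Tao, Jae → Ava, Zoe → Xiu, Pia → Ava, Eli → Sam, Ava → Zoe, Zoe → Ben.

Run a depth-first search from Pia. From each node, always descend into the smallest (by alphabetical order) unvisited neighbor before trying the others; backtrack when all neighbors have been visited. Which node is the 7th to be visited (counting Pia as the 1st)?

Visit Pia
Pia → Ava
Ava → Hana
Hana → Ben
Ben → Eli
Eli → Sam
Sam → Zoe
Zoe → Ivy
Ivy → Fay
Ivy → Tao
Tao → Rex
Ivy → Wes
Zoe → Jae
Jae → Xiu
Zoe → Omar

Visit order: Pia, Ava, Hana, Ben, Eli, Sam, Zoe, Ivy, Fay, Tao, Rex, Wes, Jae, Xiu, Omar

Zoe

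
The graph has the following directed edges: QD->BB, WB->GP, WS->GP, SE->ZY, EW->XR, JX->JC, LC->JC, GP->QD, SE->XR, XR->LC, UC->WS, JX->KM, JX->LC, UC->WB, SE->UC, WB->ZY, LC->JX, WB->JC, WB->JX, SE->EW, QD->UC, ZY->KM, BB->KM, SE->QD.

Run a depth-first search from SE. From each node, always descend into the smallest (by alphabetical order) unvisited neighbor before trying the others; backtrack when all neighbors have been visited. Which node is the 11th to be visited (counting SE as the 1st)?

Visit SE
SE → EW
EW → XR
XR → LC
LC → JC
LC → JX
JX → KM
SE → QD
QD → BB
QD → UC
UC → WB
WB → GP
WB → ZY
UC → WS

Visit order: SE, EW, XR, LC, JC, JX, KM, QD, BB, UC, WB, GP, ZY, WS

WB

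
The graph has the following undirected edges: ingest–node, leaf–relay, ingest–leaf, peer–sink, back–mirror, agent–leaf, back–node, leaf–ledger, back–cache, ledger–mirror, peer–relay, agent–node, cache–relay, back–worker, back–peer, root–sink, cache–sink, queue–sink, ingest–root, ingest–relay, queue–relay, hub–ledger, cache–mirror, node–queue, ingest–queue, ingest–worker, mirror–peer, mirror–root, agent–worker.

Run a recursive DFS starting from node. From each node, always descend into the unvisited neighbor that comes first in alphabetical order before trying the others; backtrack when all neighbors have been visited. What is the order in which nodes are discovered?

Visit node
node → agent
agent → leaf
leaf → ingest
ingest → queue
queue → relay
relay → cache
cache → back
back → mirror
mirror → ledger
ledger → hub
mirror → peer
peer → sink
sink → root
back → worker

node → agent → leaf → ingest → queue → relay → cache → back → mirror → ledger → hub → peer → sink → root → worker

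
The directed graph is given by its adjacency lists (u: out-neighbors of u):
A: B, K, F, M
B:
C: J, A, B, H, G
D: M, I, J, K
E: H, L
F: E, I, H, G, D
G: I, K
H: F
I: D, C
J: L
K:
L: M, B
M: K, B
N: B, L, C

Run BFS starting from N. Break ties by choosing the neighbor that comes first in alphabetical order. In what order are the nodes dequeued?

Visit N; enqueue B, C, L → queue [B, C, L]
Visit B → queue [C, L]
Visit C; enqueue A, G, H, J → queue [L, A, G, H, J]
Visit L; enqueue M → queue [A, G, H, J, M]
Visit A; enqueue F, K → queue [G, H, J, M, F, K]
Visit G; enqueue I → queue [H, J, M, F, K, I]
Visit H → queue [J, M, F, K, I]
Visit J → queue [M, F, K, I]
Visit M → queue [F, K, I]
Visit F; enqueue D, E → queue [K, I, D, E]
Visit K → queue [I, D, E]
Visit I → queue [D, E]
Visit D → queue [E]
Visit E → queue []

N, B, C, L, A, G, H, J, M, F, K, I, D, E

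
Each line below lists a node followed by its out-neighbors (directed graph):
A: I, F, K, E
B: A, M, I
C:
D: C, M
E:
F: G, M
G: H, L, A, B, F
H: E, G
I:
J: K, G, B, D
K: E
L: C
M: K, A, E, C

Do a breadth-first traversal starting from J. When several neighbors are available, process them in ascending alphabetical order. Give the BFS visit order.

J → B → D → G → K → A → I → M → C → F → H → L → E

Visit J; enqueue B, D, G, K → queue [B, D, G, K]
Visit B; enqueue A, I, M → queue [D, G, K, A, I, M]
Visit D; enqueue C → queue [G, K, A, I, M, C]
Visit G; enqueue F, H, L → queue [K, A, I, M, C, F, H, L]
Visit K; enqueue E → queue [A, I, M, C, F, H, L, E]
Visit A → queue [I, M, C, F, H, L, E]
Visit I → queue [M, C, F, H, L, E]
Visit M → queue [C, F, H, L, E]
Visit C → queue [F, H, L, E]
Visit F → queue [H, L, E]
Visit H → queue [L, E]
Visit L → queue [E]
Visit E → queue []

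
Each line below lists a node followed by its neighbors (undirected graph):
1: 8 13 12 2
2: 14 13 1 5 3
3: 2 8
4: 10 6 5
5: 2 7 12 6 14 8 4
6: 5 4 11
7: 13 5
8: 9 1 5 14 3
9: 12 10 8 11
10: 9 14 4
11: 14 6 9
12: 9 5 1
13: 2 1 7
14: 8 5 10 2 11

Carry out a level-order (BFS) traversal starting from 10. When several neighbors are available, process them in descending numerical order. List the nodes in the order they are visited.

Visit 10; enqueue 14, 9, 4 → queue [14, 9, 4]
Visit 14; enqueue 11, 8, 5, 2 → queue [9, 4, 11, 8, 5, 2]
Visit 9; enqueue 12 → queue [4, 11, 8, 5, 2, 12]
Visit 4; enqueue 6 → queue [11, 8, 5, 2, 12, 6]
Visit 11 → queue [8, 5, 2, 12, 6]
Visit 8; enqueue 3, 1 → queue [5, 2, 12, 6, 3, 1]
Visit 5; enqueue 7 → queue [2, 12, 6, 3, 1, 7]
Visit 2; enqueue 13 → queue [12, 6, 3, 1, 7, 13]
Visit 12 → queue [6, 3, 1, 7, 13]
Visit 6 → queue [3, 1, 7, 13]
Visit 3 → queue [1, 7, 13]
Visit 1 → queue [7, 13]
Visit 7 → queue [13]
Visit 13 → queue []

10 -> 14 -> 9 -> 4 -> 11 -> 8 -> 5 -> 2 -> 12 -> 6 -> 3 -> 1 -> 7 -> 13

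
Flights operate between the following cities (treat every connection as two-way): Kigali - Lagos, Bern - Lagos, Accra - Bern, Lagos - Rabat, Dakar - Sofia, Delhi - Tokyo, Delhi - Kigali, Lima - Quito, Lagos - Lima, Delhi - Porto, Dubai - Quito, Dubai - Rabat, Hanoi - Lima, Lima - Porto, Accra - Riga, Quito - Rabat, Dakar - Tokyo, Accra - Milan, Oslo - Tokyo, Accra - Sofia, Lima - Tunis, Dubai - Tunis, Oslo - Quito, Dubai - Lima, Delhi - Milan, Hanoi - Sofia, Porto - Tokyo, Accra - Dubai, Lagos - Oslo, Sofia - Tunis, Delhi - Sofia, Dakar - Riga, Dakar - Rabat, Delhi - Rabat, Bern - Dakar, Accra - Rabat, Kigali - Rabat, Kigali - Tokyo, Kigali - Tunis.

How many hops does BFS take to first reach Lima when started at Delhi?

Level 0: Delhi
Level 1: Kigali, Milan, Porto, Rabat, Sofia, Tokyo
Level 2: Accra, Dakar, Dubai, Hanoi, Lagos, Lima, Oslo, Quito, Tunis
Level 3: Bern, Riga
Lima first appears at level 2.

2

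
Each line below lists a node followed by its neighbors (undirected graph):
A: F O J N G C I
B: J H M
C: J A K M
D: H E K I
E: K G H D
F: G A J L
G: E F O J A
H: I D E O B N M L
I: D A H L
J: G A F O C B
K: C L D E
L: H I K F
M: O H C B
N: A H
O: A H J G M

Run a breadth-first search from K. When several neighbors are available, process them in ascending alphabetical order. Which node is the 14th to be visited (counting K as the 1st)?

O

Visit K; enqueue C, D, E, L → queue [C, D, E, L]
Visit C; enqueue A, J, M → queue [D, E, L, A, J, M]
Visit D; enqueue H, I → queue [E, L, A, J, M, H, I]
Visit E; enqueue G → queue [L, A, J, M, H, I, G]
Visit L; enqueue F → queue [A, J, M, H, I, G, F]
Visit A; enqueue N, O → queue [J, M, H, I, G, F, N, O]
Visit J; enqueue B → queue [M, H, I, G, F, N, O, B]
Visit M → queue [H, I, G, F, N, O, B]
Visit H → queue [I, G, F, N, O, B]
Visit I → queue [G, F, N, O, B]
Visit G → queue [F, N, O, B]
Visit F → queue [N, O, B]
Visit N → queue [O, B]
Visit O → queue [B]
Visit B → queue []

Visit order: K, C, D, E, L, A, J, M, H, I, G, F, N, O, B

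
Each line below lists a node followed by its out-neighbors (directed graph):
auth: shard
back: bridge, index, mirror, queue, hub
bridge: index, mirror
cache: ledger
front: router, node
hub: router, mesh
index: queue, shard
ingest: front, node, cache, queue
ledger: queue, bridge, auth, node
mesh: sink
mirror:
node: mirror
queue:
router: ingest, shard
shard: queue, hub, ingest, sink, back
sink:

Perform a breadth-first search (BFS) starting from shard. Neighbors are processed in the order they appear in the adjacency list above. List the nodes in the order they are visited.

shard → queue → hub → ingest → sink → back → router → mesh → front → node → cache → bridge → index → mirror → ledger → auth

Visit shard; enqueue queue, hub, ingest, sink, back → queue [queue, hub, ingest, sink, back]
Visit queue → queue [hub, ingest, sink, back]
Visit hub; enqueue router, mesh → queue [ingest, sink, back, router, mesh]
Visit ingest; enqueue front, node, cache → queue [sink, back, router, mesh, front, node, cache]
Visit sink → queue [back, router, mesh, front, node, cache]
Visit back; enqueue bridge, index, mirror → queue [router, mesh, front, node, cache, bridge, index, mirror]
Visit router → queue [mesh, front, node, cache, bridge, index, mirror]
Visit mesh → queue [front, node, cache, bridge, index, mirror]
Visit front → queue [node, cache, bridge, index, mirror]
Visit node → queue [cache, bridge, index, mirror]
Visit cache; enqueue ledger → queue [bridge, index, mirror, ledger]
Visit bridge → queue [index, mirror, ledger]
Visit index → queue [mirror, ledger]
Visit mirror → queue [ledger]
Visit ledger; enqueue auth → queue [auth]
Visit auth → queue []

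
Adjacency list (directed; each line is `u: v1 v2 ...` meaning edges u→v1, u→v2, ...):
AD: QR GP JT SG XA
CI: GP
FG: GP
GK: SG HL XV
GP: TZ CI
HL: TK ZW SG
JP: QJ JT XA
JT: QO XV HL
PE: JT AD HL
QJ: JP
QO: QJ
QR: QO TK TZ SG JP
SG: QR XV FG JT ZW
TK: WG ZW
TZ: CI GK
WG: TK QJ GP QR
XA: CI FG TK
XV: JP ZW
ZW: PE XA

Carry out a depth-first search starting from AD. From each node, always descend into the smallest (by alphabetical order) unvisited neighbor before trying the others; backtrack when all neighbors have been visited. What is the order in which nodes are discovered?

Visit AD
AD → GP
GP → CI
GP → TZ
TZ → GK
GK → HL
HL → SG
SG → FG
SG → JT
JT → QO
QO → QJ
QJ → JP
JP → XA
XA → TK
TK → WG
WG → QR
TK → ZW
ZW → PE
JT → XV

AD -> GP -> CI -> TZ -> GK -> HL -> SG -> FG -> JT -> QO -> QJ -> JP -> XA -> TK -> WG -> QR -> ZW -> PE -> XV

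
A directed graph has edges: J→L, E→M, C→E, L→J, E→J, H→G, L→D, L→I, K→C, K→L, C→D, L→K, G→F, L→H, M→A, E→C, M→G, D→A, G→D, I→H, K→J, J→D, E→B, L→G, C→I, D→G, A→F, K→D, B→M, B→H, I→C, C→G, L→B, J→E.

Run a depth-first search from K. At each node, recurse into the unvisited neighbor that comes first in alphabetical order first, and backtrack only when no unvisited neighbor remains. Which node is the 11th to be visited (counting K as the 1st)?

J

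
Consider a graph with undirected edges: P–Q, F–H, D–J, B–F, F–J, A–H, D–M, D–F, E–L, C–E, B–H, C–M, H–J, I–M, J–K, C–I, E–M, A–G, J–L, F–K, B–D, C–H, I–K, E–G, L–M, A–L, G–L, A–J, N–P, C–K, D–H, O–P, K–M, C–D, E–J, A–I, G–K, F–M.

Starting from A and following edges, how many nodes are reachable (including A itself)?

BFS from A visits: A, L, J, I, H, G, M, E, K, F, D, C, B
Reachable nodes: 13 of 17 total.

13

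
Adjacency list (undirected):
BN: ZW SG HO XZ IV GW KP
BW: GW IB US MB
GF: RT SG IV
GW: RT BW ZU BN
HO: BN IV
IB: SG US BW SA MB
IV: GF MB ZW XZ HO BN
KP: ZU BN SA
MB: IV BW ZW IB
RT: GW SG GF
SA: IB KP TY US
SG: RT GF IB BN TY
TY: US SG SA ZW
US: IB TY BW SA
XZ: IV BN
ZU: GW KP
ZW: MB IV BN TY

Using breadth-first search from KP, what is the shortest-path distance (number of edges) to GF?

Level 0: KP
Level 1: BN, SA, ZU
Level 2: GW, HO, IB, IV, SG, TY, US, XZ, ZW
Level 3: BW, GF, MB, RT
GF first appears at level 3.

3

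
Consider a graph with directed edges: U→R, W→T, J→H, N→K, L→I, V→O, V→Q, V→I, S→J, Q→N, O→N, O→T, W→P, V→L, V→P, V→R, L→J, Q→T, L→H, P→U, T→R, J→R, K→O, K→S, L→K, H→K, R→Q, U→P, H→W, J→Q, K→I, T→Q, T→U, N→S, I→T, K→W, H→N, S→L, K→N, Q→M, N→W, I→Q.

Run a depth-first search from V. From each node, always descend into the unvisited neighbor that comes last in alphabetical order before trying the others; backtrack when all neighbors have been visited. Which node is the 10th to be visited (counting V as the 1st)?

Visit V
V → R
R → Q
Q → T
T → U
U → P
Q → N
N → W
N → S
S → L
L → K
K → O
K → I
L → J
J → H
Q → M

Visit order: V, R, Q, T, U, P, N, W, S, L, K, O, I, J, H, M

L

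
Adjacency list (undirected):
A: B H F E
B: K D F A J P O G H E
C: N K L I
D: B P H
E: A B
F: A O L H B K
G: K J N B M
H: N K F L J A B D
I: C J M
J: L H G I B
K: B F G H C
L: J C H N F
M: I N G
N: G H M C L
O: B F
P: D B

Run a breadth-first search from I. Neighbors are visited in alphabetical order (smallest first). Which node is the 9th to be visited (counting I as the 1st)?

G

Visit I; enqueue C, J, M → queue [C, J, M]
Visit C; enqueue K, L, N → queue [J, M, K, L, N]
Visit J; enqueue B, G, H → queue [M, K, L, N, B, G, H]
Visit M → queue [K, L, N, B, G, H]
Visit K; enqueue F → queue [L, N, B, G, H, F]
Visit L → queue [N, B, G, H, F]
Visit N → queue [B, G, H, F]
Visit B; enqueue A, D, E, O, P → queue [G, H, F, A, D, E, O, P]
Visit G → queue [H, F, A, D, E, O, P]
Visit H → queue [F, A, D, E, O, P]
Visit F → queue [A, D, E, O, P]
Visit A → queue [D, E, O, P]
Visit D → queue [E, O, P]
Visit E → queue [O, P]
Visit O → queue [P]
Visit P → queue []

Visit order: I, C, J, M, K, L, N, B, G, H, F, A, D, E, O, P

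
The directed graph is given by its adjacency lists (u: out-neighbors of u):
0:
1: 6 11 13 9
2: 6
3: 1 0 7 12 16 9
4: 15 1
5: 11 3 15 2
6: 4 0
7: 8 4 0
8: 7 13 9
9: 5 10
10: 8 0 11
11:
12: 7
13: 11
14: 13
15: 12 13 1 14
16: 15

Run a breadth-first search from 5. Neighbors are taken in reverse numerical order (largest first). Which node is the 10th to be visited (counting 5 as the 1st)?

Visit 5; enqueue 15, 11, 3, 2 → queue [15, 11, 3, 2]
Visit 15; enqueue 14, 13, 12, 1 → queue [11, 3, 2, 14, 13, 12, 1]
Visit 11 → queue [3, 2, 14, 13, 12, 1]
Visit 3; enqueue 16, 9, 7, 0 → queue [2, 14, 13, 12, 1, 16, 9, 7, 0]
Visit 2; enqueue 6 → queue [14, 13, 12, 1, 16, 9, 7, 0, 6]
Visit 14 → queue [13, 12, 1, 16, 9, 7, 0, 6]
Visit 13 → queue [12, 1, 16, 9, 7, 0, 6]
Visit 12 → queue [1, 16, 9, 7, 0, 6]
Visit 1 → queue [16, 9, 7, 0, 6]
Visit 16 → queue [9, 7, 0, 6]
Visit 9; enqueue 10 → queue [7, 0, 6, 10]
Visit 7; enqueue 8, 4 → queue [0, 6, 10, 8, 4]
Visit 0 → queue [6, 10, 8, 4]
Visit 6 → queue [10, 8, 4]
Visit 10 → queue [8, 4]
Visit 8 → queue [4]
Visit 4 → queue []

Visit order: 5, 15, 11, 3, 2, 14, 13, 12, 1, 16, 9, 7, 0, 6, 10, 8, 4

16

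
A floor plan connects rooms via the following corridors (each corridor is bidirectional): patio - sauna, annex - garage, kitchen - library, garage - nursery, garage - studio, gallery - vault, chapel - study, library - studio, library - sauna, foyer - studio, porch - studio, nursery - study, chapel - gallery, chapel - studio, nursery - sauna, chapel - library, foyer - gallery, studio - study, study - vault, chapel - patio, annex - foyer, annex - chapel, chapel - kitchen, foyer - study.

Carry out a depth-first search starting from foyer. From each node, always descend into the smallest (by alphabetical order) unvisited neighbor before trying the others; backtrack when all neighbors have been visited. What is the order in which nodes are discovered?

foyer -> annex -> chapel -> gallery -> vault -> study -> nursery -> garage -> studio -> library -> kitchen -> sauna -> patio -> porch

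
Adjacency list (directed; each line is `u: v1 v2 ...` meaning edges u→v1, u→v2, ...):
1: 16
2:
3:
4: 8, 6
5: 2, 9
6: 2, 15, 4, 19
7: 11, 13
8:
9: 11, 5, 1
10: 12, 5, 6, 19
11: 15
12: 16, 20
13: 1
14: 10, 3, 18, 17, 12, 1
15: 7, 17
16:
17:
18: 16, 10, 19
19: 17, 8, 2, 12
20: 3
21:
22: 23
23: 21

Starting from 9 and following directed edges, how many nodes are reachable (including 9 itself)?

10

BFS from 9 visits: 9, 11, 5, 1, 15, 2, 16, 17, 7, 13
Reachable nodes: 10 of 23 total.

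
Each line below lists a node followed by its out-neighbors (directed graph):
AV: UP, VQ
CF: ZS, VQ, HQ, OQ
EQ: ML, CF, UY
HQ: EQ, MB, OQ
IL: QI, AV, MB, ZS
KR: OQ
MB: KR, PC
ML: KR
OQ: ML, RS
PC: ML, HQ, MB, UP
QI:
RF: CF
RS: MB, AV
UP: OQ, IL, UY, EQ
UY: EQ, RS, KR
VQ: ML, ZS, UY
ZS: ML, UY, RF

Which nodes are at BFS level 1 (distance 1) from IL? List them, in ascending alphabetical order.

Level 0: IL
Level 1: AV, MB, QI, ZS
Level 2: KR, ML, PC, RF, UP, UY, VQ
Level 3: CF, EQ, HQ, OQ, RS

AV, MB, QI, ZS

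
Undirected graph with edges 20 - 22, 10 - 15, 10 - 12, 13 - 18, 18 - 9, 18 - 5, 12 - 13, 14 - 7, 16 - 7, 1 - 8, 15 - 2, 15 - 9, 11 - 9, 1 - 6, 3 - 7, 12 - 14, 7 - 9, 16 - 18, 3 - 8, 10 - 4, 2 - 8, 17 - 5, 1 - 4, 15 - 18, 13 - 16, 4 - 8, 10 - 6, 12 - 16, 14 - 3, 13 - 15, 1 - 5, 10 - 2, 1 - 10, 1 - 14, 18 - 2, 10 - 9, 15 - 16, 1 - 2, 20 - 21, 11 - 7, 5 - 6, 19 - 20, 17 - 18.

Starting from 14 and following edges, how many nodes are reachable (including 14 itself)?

18

BFS from 14 visits: 14, 1, 3, 7, 12, 2, 4, 5, 6, 8, 10, 9, 11, 16, 13, 15, 18, 17
Reachable nodes: 18 of 22 total.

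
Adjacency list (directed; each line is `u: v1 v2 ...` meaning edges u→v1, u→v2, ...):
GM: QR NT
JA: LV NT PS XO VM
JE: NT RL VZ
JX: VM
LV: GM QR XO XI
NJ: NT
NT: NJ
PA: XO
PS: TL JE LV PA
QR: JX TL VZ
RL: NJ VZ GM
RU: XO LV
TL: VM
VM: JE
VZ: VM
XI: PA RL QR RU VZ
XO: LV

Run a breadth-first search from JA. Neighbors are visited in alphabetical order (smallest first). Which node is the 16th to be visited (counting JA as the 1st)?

RL

Visit JA; enqueue LV, NT, PS, VM, XO → queue [LV, NT, PS, VM, XO]
Visit LV; enqueue GM, QR, XI → queue [NT, PS, VM, XO, GM, QR, XI]
Visit NT; enqueue NJ → queue [PS, VM, XO, GM, QR, XI, NJ]
Visit PS; enqueue JE, PA, TL → queue [VM, XO, GM, QR, XI, NJ, JE, PA, TL]
Visit VM → queue [XO, GM, QR, XI, NJ, JE, PA, TL]
Visit XO → queue [GM, QR, XI, NJ, JE, PA, TL]
Visit GM → queue [QR, XI, NJ, JE, PA, TL]
Visit QR; enqueue JX, VZ → queue [XI, NJ, JE, PA, TL, JX, VZ]
Visit XI; enqueue RL, RU → queue [NJ, JE, PA, TL, JX, VZ, RL, RU]
Visit NJ → queue [JE, PA, TL, JX, VZ, RL, RU]
Visit JE → queue [PA, TL, JX, VZ, RL, RU]
Visit PA → queue [TL, JX, VZ, RL, RU]
Visit TL → queue [JX, VZ, RL, RU]
Visit JX → queue [VZ, RL, RU]
Visit VZ → queue [RL, RU]
Visit RL → queue [RU]
Visit RU → queue []

Visit order: JA, LV, NT, PS, VM, XO, GM, QR, XI, NJ, JE, PA, TL, JX, VZ, RL, RU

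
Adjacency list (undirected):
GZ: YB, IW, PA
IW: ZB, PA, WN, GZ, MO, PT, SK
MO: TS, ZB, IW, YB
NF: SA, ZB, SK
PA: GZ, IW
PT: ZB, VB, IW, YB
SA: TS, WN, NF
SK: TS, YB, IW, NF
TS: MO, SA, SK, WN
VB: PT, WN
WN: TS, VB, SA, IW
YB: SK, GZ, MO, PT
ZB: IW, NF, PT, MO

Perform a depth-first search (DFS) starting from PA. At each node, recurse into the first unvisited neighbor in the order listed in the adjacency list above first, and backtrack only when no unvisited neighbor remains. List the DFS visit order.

Visit PA
PA → GZ
GZ → YB
YB → SK
SK → TS
TS → MO
MO → ZB
ZB → IW
IW → WN
WN → VB
VB → PT
WN → SA
SA → NF

PA -> GZ -> YB -> SK -> TS -> MO -> ZB -> IW -> WN -> VB -> PT -> SA -> NF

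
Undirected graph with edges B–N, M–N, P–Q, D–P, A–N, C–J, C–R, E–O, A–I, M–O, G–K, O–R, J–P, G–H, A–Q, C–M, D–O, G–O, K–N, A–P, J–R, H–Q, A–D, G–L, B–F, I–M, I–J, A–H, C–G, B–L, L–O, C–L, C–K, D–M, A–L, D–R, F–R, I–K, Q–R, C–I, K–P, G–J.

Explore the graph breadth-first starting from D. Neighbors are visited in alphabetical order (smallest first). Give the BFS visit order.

Visit D; enqueue A, M, O, P, R → queue [A, M, O, P, R]
Visit A; enqueue H, I, L, N, Q → queue [M, O, P, R, H, I, L, N, Q]
Visit M; enqueue C → queue [O, P, R, H, I, L, N, Q, C]
Visit O; enqueue E, G → queue [P, R, H, I, L, N, Q, C, E, G]
Visit P; enqueue J, K → queue [R, H, I, L, N, Q, C, E, G, J, K]
Visit R; enqueue F → queue [H, I, L, N, Q, C, E, G, J, K, F]
Visit H → queue [I, L, N, Q, C, E, G, J, K, F]
Visit I → queue [L, N, Q, C, E, G, J, K, F]
Visit L; enqueue B → queue [N, Q, C, E, G, J, K, F, B]
Visit N → queue [Q, C, E, G, J, K, F, B]
Visit Q → queue [C, E, G, J, K, F, B]
Visit C → queue [E, G, J, K, F, B]
Visit E → queue [G, J, K, F, B]
Visit G → queue [J, K, F, B]
Visit J → queue [K, F, B]
Visit K → queue [F, B]
Visit F → queue [B]
Visit B → queue []

D -> A -> M -> O -> P -> R -> H -> I -> L -> N -> Q -> C -> E -> G -> J -> K -> F -> B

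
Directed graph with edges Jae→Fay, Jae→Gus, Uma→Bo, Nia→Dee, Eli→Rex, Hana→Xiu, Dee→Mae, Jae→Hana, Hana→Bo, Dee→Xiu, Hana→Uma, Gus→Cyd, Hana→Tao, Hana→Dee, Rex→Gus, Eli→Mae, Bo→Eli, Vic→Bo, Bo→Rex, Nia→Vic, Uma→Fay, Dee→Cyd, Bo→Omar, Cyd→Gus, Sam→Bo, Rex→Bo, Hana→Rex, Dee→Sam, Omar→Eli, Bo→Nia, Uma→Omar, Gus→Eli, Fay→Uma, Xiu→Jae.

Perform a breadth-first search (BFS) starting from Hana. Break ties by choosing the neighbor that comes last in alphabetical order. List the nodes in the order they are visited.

Hana, Xiu, Uma, Tao, Rex, Dee, Bo, Jae, Omar, Fay, Gus, Sam, Mae, Cyd, Nia, Eli, Vic

Visit Hana; enqueue Xiu, Uma, Tao, Rex, Dee, Bo → queue [Xiu, Uma, Tao, Rex, Dee, Bo]
Visit Xiu; enqueue Jae → queue [Uma, Tao, Rex, Dee, Bo, Jae]
Visit Uma; enqueue Omar, Fay → queue [Tao, Rex, Dee, Bo, Jae, Omar, Fay]
Visit Tao → queue [Rex, Dee, Bo, Jae, Omar, Fay]
Visit Rex; enqueue Gus → queue [Dee, Bo, Jae, Omar, Fay, Gus]
Visit Dee; enqueue Sam, Mae, Cyd → queue [Bo, Jae, Omar, Fay, Gus, Sam, Mae, Cyd]
Visit Bo; enqueue Nia, Eli → queue [Jae, Omar, Fay, Gus, Sam, Mae, Cyd, Nia, Eli]
Visit Jae → queue [Omar, Fay, Gus, Sam, Mae, Cyd, Nia, Eli]
Visit Omar → queue [Fay, Gus, Sam, Mae, Cyd, Nia, Eli]
Visit Fay → queue [Gus, Sam, Mae, Cyd, Nia, Eli]
Visit Gus → queue [Sam, Mae, Cyd, Nia, Eli]
Visit Sam → queue [Mae, Cyd, Nia, Eli]
Visit Mae → queue [Cyd, Nia, Eli]
Visit Cyd → queue [Nia, Eli]
Visit Nia; enqueue Vic → queue [Eli, Vic]
Visit Eli → queue [Vic]
Visit Vic → queue []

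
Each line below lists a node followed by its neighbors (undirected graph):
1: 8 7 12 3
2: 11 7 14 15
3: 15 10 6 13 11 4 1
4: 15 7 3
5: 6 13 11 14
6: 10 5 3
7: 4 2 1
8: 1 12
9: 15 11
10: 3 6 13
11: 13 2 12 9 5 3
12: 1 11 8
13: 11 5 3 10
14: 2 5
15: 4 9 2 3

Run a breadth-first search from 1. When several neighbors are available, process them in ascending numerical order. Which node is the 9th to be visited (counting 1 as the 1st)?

Visit 1; enqueue 3, 7, 8, 12 → queue [3, 7, 8, 12]
Visit 3; enqueue 4, 6, 10, 11, 13, 15 → queue [7, 8, 12, 4, 6, 10, 11, 13, 15]
Visit 7; enqueue 2 → queue [8, 12, 4, 6, 10, 11, 13, 15, 2]
Visit 8 → queue [12, 4, 6, 10, 11, 13, 15, 2]
Visit 12 → queue [4, 6, 10, 11, 13, 15, 2]
Visit 4 → queue [6, 10, 11, 13, 15, 2]
Visit 6; enqueue 5 → queue [10, 11, 13, 15, 2, 5]
Visit 10 → queue [11, 13, 15, 2, 5]
Visit 11; enqueue 9 → queue [13, 15, 2, 5, 9]
Visit 13 → queue [15, 2, 5, 9]
Visit 15 → queue [2, 5, 9]
Visit 2; enqueue 14 → queue [5, 9, 14]
Visit 5 → queue [9, 14]
Visit 9 → queue [14]
Visit 14 → queue []

Visit order: 1, 3, 7, 8, 12, 4, 6, 10, 11, 13, 15, 2, 5, 9, 14

11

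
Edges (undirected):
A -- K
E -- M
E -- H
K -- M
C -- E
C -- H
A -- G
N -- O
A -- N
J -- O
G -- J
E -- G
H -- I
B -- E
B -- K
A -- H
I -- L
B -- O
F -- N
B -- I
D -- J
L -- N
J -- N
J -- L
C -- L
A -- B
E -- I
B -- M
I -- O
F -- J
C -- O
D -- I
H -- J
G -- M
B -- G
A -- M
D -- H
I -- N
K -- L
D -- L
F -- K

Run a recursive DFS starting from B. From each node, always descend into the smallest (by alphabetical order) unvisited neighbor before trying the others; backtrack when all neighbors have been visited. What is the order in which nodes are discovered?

B → A → G → E → C → H → D → I → L → J → F → K → M → N → O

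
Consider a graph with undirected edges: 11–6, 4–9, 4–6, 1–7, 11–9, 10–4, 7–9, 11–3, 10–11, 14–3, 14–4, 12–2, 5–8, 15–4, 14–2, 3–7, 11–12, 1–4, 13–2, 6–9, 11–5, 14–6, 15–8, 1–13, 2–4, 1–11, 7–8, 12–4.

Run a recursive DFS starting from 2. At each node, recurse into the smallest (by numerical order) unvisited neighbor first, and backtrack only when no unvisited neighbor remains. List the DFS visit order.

Visit 2
2 → 4
4 → 1
1 → 7
7 → 3
3 → 11
11 → 5
5 → 8
8 → 15
11 → 6
6 → 9
6 → 14
11 → 10
11 → 12
1 → 13

2, 4, 1, 7, 3, 11, 5, 8, 15, 6, 9, 14, 10, 12, 13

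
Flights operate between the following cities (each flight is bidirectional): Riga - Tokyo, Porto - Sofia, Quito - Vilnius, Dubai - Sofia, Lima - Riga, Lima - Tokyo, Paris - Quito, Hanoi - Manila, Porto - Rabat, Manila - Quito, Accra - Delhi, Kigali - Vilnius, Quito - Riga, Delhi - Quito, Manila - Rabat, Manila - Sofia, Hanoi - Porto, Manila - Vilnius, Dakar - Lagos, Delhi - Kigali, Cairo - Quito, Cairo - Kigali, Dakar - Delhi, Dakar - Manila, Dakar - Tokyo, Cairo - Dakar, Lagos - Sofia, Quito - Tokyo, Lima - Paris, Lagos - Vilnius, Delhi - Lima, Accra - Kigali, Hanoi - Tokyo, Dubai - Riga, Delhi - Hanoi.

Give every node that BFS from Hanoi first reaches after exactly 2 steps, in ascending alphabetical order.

Accra, Dakar, Kigali, Lima, Quito, Rabat, Riga, Sofia, Vilnius

Level 0: Hanoi
Level 1: Delhi, Manila, Porto, Tokyo
Level 2: Accra, Dakar, Kigali, Lima, Quito, Rabat, Riga, Sofia, Vilnius
Level 3: Cairo, Dubai, Lagos, Paris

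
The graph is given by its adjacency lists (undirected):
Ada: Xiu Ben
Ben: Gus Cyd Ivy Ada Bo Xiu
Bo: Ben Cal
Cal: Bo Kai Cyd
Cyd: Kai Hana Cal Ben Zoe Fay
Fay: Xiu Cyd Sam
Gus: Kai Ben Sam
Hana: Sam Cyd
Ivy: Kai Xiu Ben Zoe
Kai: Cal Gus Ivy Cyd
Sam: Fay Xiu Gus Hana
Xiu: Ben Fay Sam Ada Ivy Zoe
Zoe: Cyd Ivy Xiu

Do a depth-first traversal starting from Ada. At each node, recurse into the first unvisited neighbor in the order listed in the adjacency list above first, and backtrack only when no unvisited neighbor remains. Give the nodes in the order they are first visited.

Ada, Xiu, Ben, Gus, Kai, Cal, Bo, Cyd, Hana, Sam, Fay, Zoe, Ivy

Visit Ada
Ada → Xiu
Xiu → Ben
Ben → Gus
Gus → Kai
Kai → Cal
Cal → Bo
Cal → Cyd
Cyd → Hana
Hana → Sam
Sam → Fay
Cyd → Zoe
Zoe → Ivy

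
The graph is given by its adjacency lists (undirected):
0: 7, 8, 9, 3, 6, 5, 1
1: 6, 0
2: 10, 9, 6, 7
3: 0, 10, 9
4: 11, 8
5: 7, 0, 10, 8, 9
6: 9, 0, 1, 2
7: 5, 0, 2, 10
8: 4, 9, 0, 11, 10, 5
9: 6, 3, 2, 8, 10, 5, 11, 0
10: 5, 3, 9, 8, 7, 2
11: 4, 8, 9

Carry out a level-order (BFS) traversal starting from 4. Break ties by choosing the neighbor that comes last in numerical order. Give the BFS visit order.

4 -> 11 -> 8 -> 9 -> 10 -> 5 -> 0 -> 6 -> 3 -> 2 -> 7 -> 1

Visit 4; enqueue 11, 8 → queue [11, 8]
Visit 11; enqueue 9 → queue [8, 9]
Visit 8; enqueue 10, 5, 0 → queue [9, 10, 5, 0]
Visit 9; enqueue 6, 3, 2 → queue [10, 5, 0, 6, 3, 2]
Visit 10; enqueue 7 → queue [5, 0, 6, 3, 2, 7]
Visit 5 → queue [0, 6, 3, 2, 7]
Visit 0; enqueue 1 → queue [6, 3, 2, 7, 1]
Visit 6 → queue [3, 2, 7, 1]
Visit 3 → queue [2, 7, 1]
Visit 2 → queue [7, 1]
Visit 7 → queue [1]
Visit 1 → queue []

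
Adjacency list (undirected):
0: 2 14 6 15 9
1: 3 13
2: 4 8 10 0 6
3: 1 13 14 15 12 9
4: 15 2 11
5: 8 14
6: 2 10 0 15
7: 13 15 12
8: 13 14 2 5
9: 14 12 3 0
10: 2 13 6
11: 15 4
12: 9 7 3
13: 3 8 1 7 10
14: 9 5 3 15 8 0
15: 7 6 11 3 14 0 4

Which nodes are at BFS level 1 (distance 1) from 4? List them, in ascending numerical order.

2, 11, 15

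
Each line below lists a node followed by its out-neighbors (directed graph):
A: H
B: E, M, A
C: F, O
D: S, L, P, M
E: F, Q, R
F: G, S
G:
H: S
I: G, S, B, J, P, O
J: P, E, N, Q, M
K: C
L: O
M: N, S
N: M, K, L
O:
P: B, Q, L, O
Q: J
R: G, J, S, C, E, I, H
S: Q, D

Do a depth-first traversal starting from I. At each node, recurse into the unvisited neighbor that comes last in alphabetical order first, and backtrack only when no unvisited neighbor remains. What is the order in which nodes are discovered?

Visit I
I → S
S → Q
Q → J
J → P
P → O
P → L
P → B
B → M
M → N
N → K
K → C
C → F
F → G
B → E
E → R
R → H
B → A
S → D

I -> S -> Q -> J -> P -> O -> L -> B -> M -> N -> K -> C -> F -> G -> E -> R -> H -> A -> D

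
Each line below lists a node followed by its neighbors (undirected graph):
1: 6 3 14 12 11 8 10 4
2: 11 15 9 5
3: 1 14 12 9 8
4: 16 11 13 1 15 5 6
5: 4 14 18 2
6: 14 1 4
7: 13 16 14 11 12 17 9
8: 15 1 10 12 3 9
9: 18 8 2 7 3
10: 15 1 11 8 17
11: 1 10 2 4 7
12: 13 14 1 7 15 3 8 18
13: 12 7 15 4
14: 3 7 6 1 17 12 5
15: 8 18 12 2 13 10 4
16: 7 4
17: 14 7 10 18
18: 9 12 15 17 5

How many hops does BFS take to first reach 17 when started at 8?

Level 0: 8
Level 1: 1, 3, 9, 10, 12, 15
Level 2: 2, 4, 6, 7, 11, 13, 14, 17, 18
Level 3: 5, 16
17 first appears at level 2.

2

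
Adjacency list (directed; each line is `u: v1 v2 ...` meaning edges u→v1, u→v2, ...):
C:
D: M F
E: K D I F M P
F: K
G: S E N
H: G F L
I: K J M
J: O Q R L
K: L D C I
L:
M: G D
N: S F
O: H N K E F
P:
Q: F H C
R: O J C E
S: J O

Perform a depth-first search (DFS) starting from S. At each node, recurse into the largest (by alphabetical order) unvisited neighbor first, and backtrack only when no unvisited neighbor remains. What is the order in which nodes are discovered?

S, O, N, F, K, L, I, M, G, E, P, D, J, R, C, Q, H

Visit S
S → O
O → N
N → F
F → K
K → L
K → I
I → M
M → G
G → E
E → P
E → D
I → J
J → R
R → C
J → Q
Q → H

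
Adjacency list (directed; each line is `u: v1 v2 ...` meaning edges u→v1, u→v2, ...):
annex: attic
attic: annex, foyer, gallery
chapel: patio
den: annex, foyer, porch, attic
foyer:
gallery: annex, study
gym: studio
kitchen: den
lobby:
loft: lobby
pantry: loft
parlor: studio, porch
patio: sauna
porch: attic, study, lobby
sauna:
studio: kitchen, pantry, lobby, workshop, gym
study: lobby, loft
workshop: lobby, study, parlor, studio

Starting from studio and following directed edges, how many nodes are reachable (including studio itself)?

15

BFS from studio visits: studio, kitchen, pantry, lobby, workshop, gym, den, loft, study, parlor, annex, foyer, porch, attic, gallery
Reachable nodes: 15 of 18 total.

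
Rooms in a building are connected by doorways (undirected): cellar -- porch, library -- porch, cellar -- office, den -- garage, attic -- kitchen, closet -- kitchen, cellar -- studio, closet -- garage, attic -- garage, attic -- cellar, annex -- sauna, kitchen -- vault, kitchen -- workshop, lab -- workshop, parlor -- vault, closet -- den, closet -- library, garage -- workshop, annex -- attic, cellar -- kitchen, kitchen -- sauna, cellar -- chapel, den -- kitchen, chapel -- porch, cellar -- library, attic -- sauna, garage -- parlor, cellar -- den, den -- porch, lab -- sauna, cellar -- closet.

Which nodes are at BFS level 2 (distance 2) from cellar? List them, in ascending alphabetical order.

Level 0: cellar
Level 1: attic, chapel, closet, den, kitchen, library, office, porch, studio
Level 2: annex, garage, sauna, vault, workshop
Level 3: lab, parlor

annex, garage, sauna, vault, workshop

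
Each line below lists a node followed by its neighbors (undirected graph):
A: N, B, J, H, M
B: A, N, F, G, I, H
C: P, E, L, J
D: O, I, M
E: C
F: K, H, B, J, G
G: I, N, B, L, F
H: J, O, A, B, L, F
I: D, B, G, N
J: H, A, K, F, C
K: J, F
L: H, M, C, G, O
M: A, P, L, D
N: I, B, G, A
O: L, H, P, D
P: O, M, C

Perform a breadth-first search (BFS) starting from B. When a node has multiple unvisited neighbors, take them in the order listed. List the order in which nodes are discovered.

B, A, N, F, G, I, H, J, M, K, L, D, O, C, P, E

Visit B; enqueue A, N, F, G, I, H → queue [A, N, F, G, I, H]
Visit A; enqueue J, M → queue [N, F, G, I, H, J, M]
Visit N → queue [F, G, I, H, J, M]
Visit F; enqueue K → queue [G, I, H, J, M, K]
Visit G; enqueue L → queue [I, H, J, M, K, L]
Visit I; enqueue D → queue [H, J, M, K, L, D]
Visit H; enqueue O → queue [J, M, K, L, D, O]
Visit J; enqueue C → queue [M, K, L, D, O, C]
Visit M; enqueue P → queue [K, L, D, O, C, P]
Visit K → queue [L, D, O, C, P]
Visit L → queue [D, O, C, P]
Visit D → queue [O, C, P]
Visit O → queue [C, P]
Visit C; enqueue E → queue [P, E]
Visit P → queue [E]
Visit E → queue []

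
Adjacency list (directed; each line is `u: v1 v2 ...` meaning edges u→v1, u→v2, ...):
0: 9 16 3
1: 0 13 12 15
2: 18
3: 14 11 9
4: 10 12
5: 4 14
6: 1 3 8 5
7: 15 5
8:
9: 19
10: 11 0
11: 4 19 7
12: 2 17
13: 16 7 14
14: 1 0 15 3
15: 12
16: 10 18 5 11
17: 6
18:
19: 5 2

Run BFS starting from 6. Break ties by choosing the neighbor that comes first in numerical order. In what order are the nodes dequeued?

6, 1, 3, 5, 8, 0, 12, 13, 15, 9, 11, 14, 4, 16, 2, 17, 7, 19, 10, 18

Visit 6; enqueue 1, 3, 5, 8 → queue [1, 3, 5, 8]
Visit 1; enqueue 0, 12, 13, 15 → queue [3, 5, 8, 0, 12, 13, 15]
Visit 3; enqueue 9, 11, 14 → queue [5, 8, 0, 12, 13, 15, 9, 11, 14]
Visit 5; enqueue 4 → queue [8, 0, 12, 13, 15, 9, 11, 14, 4]
Visit 8 → queue [0, 12, 13, 15, 9, 11, 14, 4]
Visit 0; enqueue 16 → queue [12, 13, 15, 9, 11, 14, 4, 16]
Visit 12; enqueue 2, 17 → queue [13, 15, 9, 11, 14, 4, 16, 2, 17]
Visit 13; enqueue 7 → queue [15, 9, 11, 14, 4, 16, 2, 17, 7]
Visit 15 → queue [9, 11, 14, 4, 16, 2, 17, 7]
Visit 9; enqueue 19 → queue [11, 14, 4, 16, 2, 17, 7, 19]
Visit 11 → queue [14, 4, 16, 2, 17, 7, 19]
Visit 14 → queue [4, 16, 2, 17, 7, 19]
Visit 4; enqueue 10 → queue [16, 2, 17, 7, 19, 10]
Visit 16; enqueue 18 → queue [2, 17, 7, 19, 10, 18]
Visit 2 → queue [17, 7, 19, 10, 18]
Visit 17 → queue [7, 19, 10, 18]
Visit 7 → queue [19, 10, 18]
Visit 19 → queue [10, 18]
Visit 10 → queue [18]
Visit 18 → queue []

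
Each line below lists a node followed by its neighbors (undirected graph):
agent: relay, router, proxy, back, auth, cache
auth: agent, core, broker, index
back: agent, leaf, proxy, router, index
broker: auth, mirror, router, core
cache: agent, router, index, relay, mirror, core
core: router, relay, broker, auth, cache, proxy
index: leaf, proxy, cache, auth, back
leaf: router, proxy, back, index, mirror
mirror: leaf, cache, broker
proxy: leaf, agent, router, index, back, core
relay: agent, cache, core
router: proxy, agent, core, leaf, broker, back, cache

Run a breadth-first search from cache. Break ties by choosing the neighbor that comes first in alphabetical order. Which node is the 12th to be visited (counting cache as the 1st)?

Visit cache; enqueue agent, core, index, mirror, relay, router → queue [agent, core, index, mirror, relay, router]
Visit agent; enqueue auth, back, proxy → queue [core, index, mirror, relay, router, auth, back, proxy]
Visit core; enqueue broker → queue [index, mirror, relay, router, auth, back, proxy, broker]
Visit index; enqueue leaf → queue [mirror, relay, router, auth, back, proxy, broker, leaf]
Visit mirror → queue [relay, router, auth, back, proxy, broker, leaf]
Visit relay → queue [router, auth, back, proxy, broker, leaf]
Visit router → queue [auth, back, proxy, broker, leaf]
Visit auth → queue [back, proxy, broker, leaf]
Visit back → queue [proxy, broker, leaf]
Visit proxy → queue [broker, leaf]
Visit broker → queue [leaf]
Visit leaf → queue []

Visit order: cache, agent, core, index, mirror, relay, router, auth, back, proxy, broker, leaf

leaf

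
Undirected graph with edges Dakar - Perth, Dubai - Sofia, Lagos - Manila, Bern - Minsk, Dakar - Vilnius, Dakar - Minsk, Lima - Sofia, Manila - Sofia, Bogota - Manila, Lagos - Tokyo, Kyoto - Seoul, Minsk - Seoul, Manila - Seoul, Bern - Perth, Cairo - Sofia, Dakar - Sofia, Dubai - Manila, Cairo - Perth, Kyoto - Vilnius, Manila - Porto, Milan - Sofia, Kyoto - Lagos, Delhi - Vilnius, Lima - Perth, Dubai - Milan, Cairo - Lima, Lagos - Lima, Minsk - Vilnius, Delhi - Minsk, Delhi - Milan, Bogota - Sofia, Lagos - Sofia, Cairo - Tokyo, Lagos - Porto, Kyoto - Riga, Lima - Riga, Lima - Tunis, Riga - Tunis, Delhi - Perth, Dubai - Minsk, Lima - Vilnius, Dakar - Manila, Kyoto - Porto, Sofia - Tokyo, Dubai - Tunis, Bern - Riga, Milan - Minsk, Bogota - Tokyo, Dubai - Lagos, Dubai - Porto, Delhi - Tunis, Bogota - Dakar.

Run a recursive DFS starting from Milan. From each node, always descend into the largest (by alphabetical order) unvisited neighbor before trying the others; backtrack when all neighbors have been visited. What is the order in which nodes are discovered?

Milan Sofia Tokyo Lagos Porto Manila Seoul Minsk Vilnius Lima Tunis Riga Kyoto Bern Perth Delhi Dakar Bogota Cairo Dubai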